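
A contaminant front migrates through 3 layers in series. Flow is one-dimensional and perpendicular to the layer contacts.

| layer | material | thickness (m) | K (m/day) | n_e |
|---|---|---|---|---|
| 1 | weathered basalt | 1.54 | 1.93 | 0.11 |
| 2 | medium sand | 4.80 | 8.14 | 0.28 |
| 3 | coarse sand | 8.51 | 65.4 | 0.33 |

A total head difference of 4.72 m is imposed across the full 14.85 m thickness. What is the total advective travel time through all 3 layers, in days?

With flow normal to the layers, continuity requires the same specific discharge q through every layer.
Σ(b_i/K_i) = 1.54/1.93 + 4.80/8.14 + 8.51/65.4 = 1.518 d.
q = Δh / Σ(b_i/K_i) = 4.72 / 1.518 = 3.110 m/day.
In each layer the seepage velocity is v_i = q/n_i, so the layer transit time is t_i = b_i·n_i / q:
  layer 1 (weathered basalt): t_1 = 1.54 × 0.11 / 3.110 = 0.05447 d
  layer 2 (medium sand): t_2 = 4.80 × 0.28 / 3.110 = 0.4322 d
  layer 3 (coarse sand): t_3 = 8.51 × 0.33 / 3.110 = 0.9030 d
Total t = Σ t_i = 1.390 days.

1.39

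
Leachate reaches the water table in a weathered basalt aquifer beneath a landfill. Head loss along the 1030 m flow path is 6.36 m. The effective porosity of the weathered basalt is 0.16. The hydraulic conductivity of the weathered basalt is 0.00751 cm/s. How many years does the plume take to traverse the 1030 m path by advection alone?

Convert K: 0.00751 cm/s × 864 = 6.489 m/day.
Hydraulic gradient i = Δh / L = 6.36 / 1030 = 0.006175.
Darcy flux q = K · i = 6.489 × 0.006175 = 0.04007 m/day.
Seepage velocity v = q / n_e = 0.04007 / 0.16 = 0.2504 m/day.
Travel time t = L / v = 1030 / 0.2504 = 4113 days = 11.26 years.

11.3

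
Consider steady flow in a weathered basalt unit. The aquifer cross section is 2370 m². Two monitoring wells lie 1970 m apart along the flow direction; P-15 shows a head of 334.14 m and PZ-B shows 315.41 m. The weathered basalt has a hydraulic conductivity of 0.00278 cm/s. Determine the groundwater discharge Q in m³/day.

Convert K: 0.00278 cm/s × 864 = 2.402 m/day.
Hydraulic gradient i = (334.14 − 315.41) / 1970 = 18.73 / 1970 = 0.009508.
Darcy's law: Q = K · A · i = 2.402 × 2370 × 0.009508 = 54.12 m³/day.

54.1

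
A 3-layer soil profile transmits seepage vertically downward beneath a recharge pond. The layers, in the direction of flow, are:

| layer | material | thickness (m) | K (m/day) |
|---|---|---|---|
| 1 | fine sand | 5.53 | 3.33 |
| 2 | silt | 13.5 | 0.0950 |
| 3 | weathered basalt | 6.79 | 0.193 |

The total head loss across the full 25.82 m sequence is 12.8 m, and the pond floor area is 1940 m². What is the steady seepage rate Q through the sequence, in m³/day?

139

Flow is perpendicular to layering, so the layers act in series and the equivalent K is the thickness-weighted harmonic mean.
Total thickness L = 5.53 + 13.5 + 6.79 = 25.82 m.
Σ(b_i/K_i) = 5.53/3.33 + 13.5/0.0950 + 6.79/0.193 = 178.9 d.
K_eq = L / Σ(b_i/K_i) = 25.82 / 178.9 = 0.1443 m/day.
Q = K_eq · A · (Δh/L) = 0.1443 × 1940 × (12.8/25.82) = 138.8 m³/day.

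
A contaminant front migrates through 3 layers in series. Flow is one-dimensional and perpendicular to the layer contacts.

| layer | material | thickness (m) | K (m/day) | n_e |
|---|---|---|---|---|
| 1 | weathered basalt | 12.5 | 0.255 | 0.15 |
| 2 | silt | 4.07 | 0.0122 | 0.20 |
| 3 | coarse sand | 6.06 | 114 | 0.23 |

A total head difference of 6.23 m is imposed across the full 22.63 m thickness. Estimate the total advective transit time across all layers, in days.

With flow normal to the layers, continuity requires the same specific discharge q through every layer.
Σ(b_i/K_i) = 12.5/0.255 + 4.07/0.0122 + 6.06/114 = 382.7 d.
q = Δh / Σ(b_i/K_i) = 6.23 / 382.7 = 0.01628 m/day.
In each layer the seepage velocity is v_i = q/n_i, so the layer transit time is t_i = b_i·n_i / q:
  layer 1 (weathered basalt): t_1 = 12.5 × 0.15 / 0.01628 = 115.2 d
  layer 2 (silt): t_2 = 4.07 × 0.20 / 0.01628 = 50.00 d
  layer 3 (coarse sand): t_3 = 6.06 × 0.23 / 0.01628 = 85.61 d
Total t = Σ t_i = 250.8 days.

251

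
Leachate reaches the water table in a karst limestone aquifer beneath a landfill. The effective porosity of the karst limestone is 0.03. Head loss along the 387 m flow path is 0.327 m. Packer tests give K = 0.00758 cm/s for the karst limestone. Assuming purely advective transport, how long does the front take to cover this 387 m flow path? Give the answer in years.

5.74

Convert K: 0.00758 cm/s × 864 = 6.549 m/day.
Hydraulic gradient i = Δh / L = 0.327 / 387 = 0.0008450.
Darcy flux q = K · i = 6.549 × 0.0008450 = 0.005534 m/day.
Seepage velocity v = q / n_e = 0.005534 / 0.03 = 0.1845 m/day.
Travel time t = L / v = 387 / 0.1845 = 2098 days = 5.744 years.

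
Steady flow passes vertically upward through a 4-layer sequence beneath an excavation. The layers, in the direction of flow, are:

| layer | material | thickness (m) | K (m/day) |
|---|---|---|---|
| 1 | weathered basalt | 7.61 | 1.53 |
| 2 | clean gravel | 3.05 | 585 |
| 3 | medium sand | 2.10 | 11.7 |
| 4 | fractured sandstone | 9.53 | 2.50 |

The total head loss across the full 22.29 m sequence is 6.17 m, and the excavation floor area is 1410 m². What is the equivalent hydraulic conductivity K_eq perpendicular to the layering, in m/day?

2.48

Flow is perpendicular to layering, so the layers act in series and the equivalent K is the thickness-weighted harmonic mean.
Total thickness L = 7.61 + 3.05 + 2.10 + 9.53 = 22.29 m.
Σ(b_i/K_i) = 7.61/1.53 + 3.05/585 + 2.10/11.7 + 9.53/2.50 = 8.971 d.
K_eq = L / Σ(b_i/K_i) = 22.29 / 8.971 = 2.485 m/day.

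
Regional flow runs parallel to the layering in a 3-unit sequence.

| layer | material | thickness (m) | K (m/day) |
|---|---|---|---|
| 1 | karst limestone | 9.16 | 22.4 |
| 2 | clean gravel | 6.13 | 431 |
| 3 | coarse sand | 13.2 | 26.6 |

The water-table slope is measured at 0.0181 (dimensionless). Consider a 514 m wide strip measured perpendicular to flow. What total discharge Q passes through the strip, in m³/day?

Flow is parallel to layering, so each bed carries its own Darcy discharge and the transmissivities add.
Σ(K_i·b_i) = 22.4×9.16 + 431×6.13 + 26.6×13.2 = 3198 m²/day.
Hydraulic gradient i = 0.0181.
Q = Σ(K_i·b_i) · W · i = 3198 × 514 × 0.01810 = 29755 m³/day.

29800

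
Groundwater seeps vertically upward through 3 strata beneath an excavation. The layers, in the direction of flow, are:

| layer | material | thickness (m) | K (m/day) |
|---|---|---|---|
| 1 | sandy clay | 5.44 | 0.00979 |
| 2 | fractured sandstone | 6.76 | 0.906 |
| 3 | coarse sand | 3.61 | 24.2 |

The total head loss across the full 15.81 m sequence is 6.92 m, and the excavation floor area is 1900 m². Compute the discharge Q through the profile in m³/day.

23.3

Flow is perpendicular to layering, so the layers act in series and the equivalent K is the thickness-weighted harmonic mean.
Total thickness L = 5.44 + 6.76 + 3.61 = 15.81 m.
Σ(b_i/K_i) = 5.44/0.00979 + 6.76/0.906 + 3.61/24.2 = 563.3 d.
K_eq = L / Σ(b_i/K_i) = 15.81 / 563.3 = 0.02807 m/day.
Q = K_eq · A · (Δh/L) = 0.02807 × 1900 × (6.92/15.81) = 23.34 m³/day.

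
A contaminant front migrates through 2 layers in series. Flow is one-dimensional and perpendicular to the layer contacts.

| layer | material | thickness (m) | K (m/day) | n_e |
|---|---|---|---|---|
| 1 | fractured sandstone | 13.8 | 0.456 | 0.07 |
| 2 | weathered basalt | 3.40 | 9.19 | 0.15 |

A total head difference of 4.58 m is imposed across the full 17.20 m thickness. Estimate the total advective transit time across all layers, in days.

With flow normal to the layers, continuity requires the same specific discharge q through every layer.
Σ(b_i/K_i) = 13.8/0.456 + 3.40/9.19 = 30.63 d.
q = Δh / Σ(b_i/K_i) = 4.58 / 30.63 = 0.1495 m/day.
In each layer the seepage velocity is v_i = q/n_i, so the layer transit time is t_i = b_i·n_i / q:
  layer 1 (fractured sandstone): t_1 = 13.8 × 0.07 / 0.1495 = 6.461 d
  layer 2 (weathered basalt): t_2 = 3.40 × 0.15 / 0.1495 = 3.411 d
Total t = Σ t_i = 9.872 days.

9.87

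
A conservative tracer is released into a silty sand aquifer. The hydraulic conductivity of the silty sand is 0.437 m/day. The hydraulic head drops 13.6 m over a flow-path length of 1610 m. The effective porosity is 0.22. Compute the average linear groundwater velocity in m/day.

Hydraulic gradient i = Δh / L = 13.6 / 1610 = 0.008447.
Darcy flux q = K · i = 0.4370 × 0.008447 = 0.003691 m/day.
Seepage velocity v = q / n_e = 0.003691 / 0.22 = 0.01678 m/day.

0.0168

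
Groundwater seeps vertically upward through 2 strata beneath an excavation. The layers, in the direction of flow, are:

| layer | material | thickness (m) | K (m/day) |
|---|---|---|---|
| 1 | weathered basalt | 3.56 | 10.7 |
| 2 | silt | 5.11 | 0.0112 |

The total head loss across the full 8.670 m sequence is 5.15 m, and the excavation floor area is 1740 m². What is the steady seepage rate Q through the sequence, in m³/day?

19.6

Flow is perpendicular to layering, so the layers act in series and the equivalent K is the thickness-weighted harmonic mean.
Total thickness L = 3.56 + 5.11 = 8.670 m.
Σ(b_i/K_i) = 3.56/10.7 + 5.11/0.0112 = 456.6 d.
K_eq = L / Σ(b_i/K_i) = 8.670 / 456.6 = 0.01899 m/day.
Q = K_eq · A · (Δh/L) = 0.01899 × 1740 × (5.15/8.670) = 19.63 m³/day.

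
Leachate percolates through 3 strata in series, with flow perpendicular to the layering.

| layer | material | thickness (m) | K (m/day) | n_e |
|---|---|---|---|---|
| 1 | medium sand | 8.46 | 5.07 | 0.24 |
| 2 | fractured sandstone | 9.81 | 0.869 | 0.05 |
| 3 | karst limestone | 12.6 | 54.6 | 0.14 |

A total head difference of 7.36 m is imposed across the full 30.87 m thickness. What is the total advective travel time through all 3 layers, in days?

With flow normal to the layers, continuity requires the same specific discharge q through every layer.
Σ(b_i/K_i) = 8.46/5.07 + 9.81/0.869 + 12.6/54.6 = 13.19 d.
q = Δh / Σ(b_i/K_i) = 7.36 / 13.19 = 0.5581 m/day.
In each layer the seepage velocity is v_i = q/n_i, so the layer transit time is t_i = b_i·n_i / q:
  layer 1 (medium sand): t_1 = 8.46 × 0.24 / 0.5581 = 3.638 d
  layer 2 (fractured sandstone): t_2 = 9.81 × 0.05 / 0.5581 = 0.8789 d
  layer 3 (karst limestone): t_3 = 12.6 × 0.14 / 0.5581 = 3.161 d
Total t = Σ t_i = 7.678 days.

7.68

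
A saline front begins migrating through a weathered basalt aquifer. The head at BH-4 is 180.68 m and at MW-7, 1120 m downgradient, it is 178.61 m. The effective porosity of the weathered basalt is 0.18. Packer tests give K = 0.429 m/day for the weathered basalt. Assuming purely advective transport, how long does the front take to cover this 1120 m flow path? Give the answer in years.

Hydraulic gradient i = (180.68 − 178.61) / 1120 = 2.07 / 1120 = 0.001848.
Darcy flux q = K · i = 0.4290 × 0.001848 = 0.0007929 m/day.
Seepage velocity v = q / n_e = 0.0007929 / 0.18 = 0.004405 m/day.
Travel time t = L / v = 1120 / 0.004405 = 2.543e+05 days = 696.1 years.

696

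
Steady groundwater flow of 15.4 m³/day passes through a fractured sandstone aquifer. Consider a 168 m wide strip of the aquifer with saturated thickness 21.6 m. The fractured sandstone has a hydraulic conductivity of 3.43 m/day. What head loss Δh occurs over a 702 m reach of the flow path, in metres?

Cross-sectional area A = 168 × 21.6 = 3629 m².
From Q = K·A·i, i = Q / (K·A) = 15.4 / (3.430 × 3629) = 0.001237.
Head loss Δh = i · L = 0.001237 × 702 = 0.8686 m.

0.869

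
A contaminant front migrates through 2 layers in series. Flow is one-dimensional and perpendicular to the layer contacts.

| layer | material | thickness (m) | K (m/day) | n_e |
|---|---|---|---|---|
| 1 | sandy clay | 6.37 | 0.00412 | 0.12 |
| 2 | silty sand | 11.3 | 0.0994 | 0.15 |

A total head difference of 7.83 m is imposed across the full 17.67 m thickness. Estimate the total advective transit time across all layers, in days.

With flow normal to the layers, continuity requires the same specific discharge q through every layer.
Σ(b_i/K_i) = 6.37/0.00412 + 11.3/0.0994 = 1660 d.
q = Δh / Σ(b_i/K_i) = 7.83 / 1660 = 0.004717 m/day.
In each layer the seepage velocity is v_i = q/n_i, so the layer transit time is t_i = b_i·n_i / q:
  layer 1 (sandy clay): t_1 = 6.37 × 0.12 / 0.004717 = 162.0 d
  layer 2 (silty sand): t_2 = 11.3 × 0.15 / 0.004717 = 359.3 d
Total t = Σ t_i = 521.3 days.

521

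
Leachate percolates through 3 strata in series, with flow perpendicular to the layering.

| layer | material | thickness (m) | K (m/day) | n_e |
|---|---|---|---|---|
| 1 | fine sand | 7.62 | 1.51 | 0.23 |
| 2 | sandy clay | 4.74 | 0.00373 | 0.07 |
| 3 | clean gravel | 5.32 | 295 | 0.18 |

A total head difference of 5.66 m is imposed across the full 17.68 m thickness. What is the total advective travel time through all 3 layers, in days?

686

With flow normal to the layers, continuity requires the same specific discharge q through every layer.
Σ(b_i/K_i) = 7.62/1.51 + 4.74/0.00373 + 5.32/295 = 1276 d.
q = Δh / Σ(b_i/K_i) = 5.66 / 1276 = 0.004436 m/day.
In each layer the seepage velocity is v_i = q/n_i, so the layer transit time is t_i = b_i·n_i / q:
  layer 1 (fine sand): t_1 = 7.62 × 0.23 / 0.004436 = 395.1 d
  layer 2 (sandy clay): t_2 = 4.74 × 0.07 / 0.004436 = 74.79 d
  layer 3 (clean gravel): t_3 = 5.32 × 0.18 / 0.004436 = 215.9 d
Total t = Σ t_i = 685.7 days.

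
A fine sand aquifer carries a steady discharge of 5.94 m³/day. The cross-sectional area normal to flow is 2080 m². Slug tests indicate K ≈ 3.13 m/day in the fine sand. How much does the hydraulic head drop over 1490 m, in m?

From Q = K·A·i, i = Q / (K·A) = 5.94 / (3.130 × 2080) = 0.0009124.
Head loss Δh = i · L = 0.0009124 × 1490 = 1.359 m.

1.36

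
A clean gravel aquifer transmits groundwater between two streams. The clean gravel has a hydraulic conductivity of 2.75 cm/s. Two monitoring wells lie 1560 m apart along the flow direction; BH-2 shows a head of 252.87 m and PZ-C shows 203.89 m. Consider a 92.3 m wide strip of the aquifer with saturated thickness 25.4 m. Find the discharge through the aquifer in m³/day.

Convert K: 2.75 cm/s × 864 = 2376 m/day.
Cross-sectional area A = 92.3 × 25.4 = 2344 m².
Hydraulic gradient i = (252.87 − 203.89) / 1560 = 48.98 / 1560 = 0.03140.
Darcy's law: Q = K · A · i = 2376 × 2344 × 0.03140 = 1.749e+05 m³/day.

175000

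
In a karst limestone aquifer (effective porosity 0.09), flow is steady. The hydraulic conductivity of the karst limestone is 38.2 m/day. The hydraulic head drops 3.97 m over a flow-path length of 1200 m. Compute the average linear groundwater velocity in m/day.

Hydraulic gradient i = Δh / L = 3.97 / 1200 = 0.003308.
Darcy flux q = K · i = 38.20 × 0.003308 = 0.1264 m/day.
Seepage velocity v = q / n_e = 0.1264 / 0.09 = 1.404 m/day.

1.40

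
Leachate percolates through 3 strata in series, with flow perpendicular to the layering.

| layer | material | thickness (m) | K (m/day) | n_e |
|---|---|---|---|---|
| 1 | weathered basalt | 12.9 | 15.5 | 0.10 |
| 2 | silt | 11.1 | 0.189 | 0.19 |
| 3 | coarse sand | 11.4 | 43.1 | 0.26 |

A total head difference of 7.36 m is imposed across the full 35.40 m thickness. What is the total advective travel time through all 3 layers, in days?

With flow normal to the layers, continuity requires the same specific discharge q through every layer.
Σ(b_i/K_i) = 12.9/15.5 + 11.1/0.189 + 11.4/43.1 = 59.83 d.
q = Δh / Σ(b_i/K_i) = 7.36 / 59.83 = 0.1230 m/day.
In each layer the seepage velocity is v_i = q/n_i, so the layer transit time is t_i = b_i·n_i / q:
  layer 1 (weathered basalt): t_1 = 12.9 × 0.10 / 0.1230 = 10.49 d
  layer 2 (silt): t_2 = 11.1 × 0.19 / 0.1230 = 17.14 d
  layer 3 (coarse sand): t_3 = 11.4 × 0.26 / 0.1230 = 24.09 d
Total t = Σ t_i = 51.72 days.

51.7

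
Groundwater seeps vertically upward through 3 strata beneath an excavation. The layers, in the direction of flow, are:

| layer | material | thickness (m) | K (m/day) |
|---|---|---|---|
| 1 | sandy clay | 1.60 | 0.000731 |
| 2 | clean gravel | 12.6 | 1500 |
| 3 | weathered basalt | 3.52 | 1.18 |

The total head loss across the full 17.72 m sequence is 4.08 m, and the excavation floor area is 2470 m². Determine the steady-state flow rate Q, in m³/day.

4.60

Flow is perpendicular to layering, so the layers act in series and the equivalent K is the thickness-weighted harmonic mean.
Total thickness L = 1.60 + 12.6 + 3.52 = 17.72 m.
Σ(b_i/K_i) = 1.60/0.000731 + 12.6/1500 + 3.52/1.18 = 2192 d.
K_eq = L / Σ(b_i/K_i) = 17.72 / 2192 = 0.008085 m/day.
Q = K_eq · A · (Δh/L) = 0.008085 × 2470 × (4.08/17.72) = 4.598 m³/day.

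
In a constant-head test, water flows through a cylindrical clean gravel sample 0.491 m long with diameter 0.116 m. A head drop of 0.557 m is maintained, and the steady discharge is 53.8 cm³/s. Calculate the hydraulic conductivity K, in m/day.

388

Cross-sectional area A = π·(d/2)² = π × (0.116/2)² = 0.01057 m².
Convert discharge: 53.8 cm³/s = 5.380e-05 m³/s.
Darcy's law rearranged: K = Q·L / (A·Δh) = 5.380e-05 × 0.491 / (0.01057 × 0.557) = 0.004487 m/s = 387.7 m/day.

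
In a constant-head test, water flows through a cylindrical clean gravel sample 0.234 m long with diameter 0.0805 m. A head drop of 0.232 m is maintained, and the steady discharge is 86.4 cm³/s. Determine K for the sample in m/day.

Cross-sectional area A = π·(d/2)² = π × (0.0805/2)² = 0.005090 m².
Convert discharge: 86.4 cm³/s = 8.640e-05 m³/s.
Darcy's law rearranged: K = Q·L / (A·Δh) = 8.640e-05 × 0.234 / (0.005090 × 0.232) = 0.01712 m/s = 1479 m/day.

1480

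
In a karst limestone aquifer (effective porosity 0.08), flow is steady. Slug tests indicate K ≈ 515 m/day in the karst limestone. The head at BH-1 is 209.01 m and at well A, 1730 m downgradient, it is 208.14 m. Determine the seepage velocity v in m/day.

3.24

Hydraulic gradient i = (209.01 − 208.14) / 1730 = 0.87 / 1730 = 0.0005029.
Darcy flux q = K · i = 515.0 × 0.0005029 = 0.2590 m/day.
Seepage velocity v = q / n_e = 0.2590 / 0.08 = 3.237 m/day.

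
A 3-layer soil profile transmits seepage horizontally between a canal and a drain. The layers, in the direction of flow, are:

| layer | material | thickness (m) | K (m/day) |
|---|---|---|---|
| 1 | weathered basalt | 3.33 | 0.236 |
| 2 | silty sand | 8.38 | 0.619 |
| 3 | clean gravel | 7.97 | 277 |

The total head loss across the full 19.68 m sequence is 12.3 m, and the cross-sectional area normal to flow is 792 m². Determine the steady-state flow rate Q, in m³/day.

352

Flow is perpendicular to layering, so the layers act in series and the equivalent K is the thickness-weighted harmonic mean.
Total thickness L = 3.33 + 8.38 + 7.97 = 19.68 m.
Σ(b_i/K_i) = 3.33/0.236 + 8.38/0.619 + 7.97/277 = 27.68 d.
K_eq = L / Σ(b_i/K_i) = 19.68 / 27.68 = 0.7111 m/day.
Q = K_eq · A · (Δh/L) = 0.7111 × 792 × (12.3/19.68) = 352.0 m³/day.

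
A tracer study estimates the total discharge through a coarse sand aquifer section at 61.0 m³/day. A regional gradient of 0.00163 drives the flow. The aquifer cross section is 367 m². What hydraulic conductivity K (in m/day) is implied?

102

Hydraulic gradient i = 0.00163.
From Q = K·A·i, K = Q / (A·i) = 61.0 / (367.0 × 0.001630) = 102.0 m/day.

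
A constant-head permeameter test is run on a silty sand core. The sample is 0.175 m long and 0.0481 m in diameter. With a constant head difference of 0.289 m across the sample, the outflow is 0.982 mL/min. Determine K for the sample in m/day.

Cross-sectional area A = π·(d/2)² = π × (0.0481/2)² = 0.001817 m².
Convert discharge: 0.982 mL/min = 1.637e-08 m³/s.
Darcy's law rearranged: K = Q·L / (A·Δh) = 1.637e-08 × 0.175 / (0.001817 × 0.289) = 5.454e-06 m/s = 0.4712 m/day.

0.471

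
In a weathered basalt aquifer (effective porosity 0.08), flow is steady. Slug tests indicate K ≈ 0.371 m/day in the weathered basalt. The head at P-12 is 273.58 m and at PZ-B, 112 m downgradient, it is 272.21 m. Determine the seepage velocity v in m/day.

0.0567

Hydraulic gradient i = (273.58 − 272.21) / 112 = 1.37 / 112 = 0.01223.
Darcy flux q = K · i = 0.3710 × 0.01223 = 0.004538 m/day.
Seepage velocity v = q / n_e = 0.004538 / 0.08 = 0.05673 m/day.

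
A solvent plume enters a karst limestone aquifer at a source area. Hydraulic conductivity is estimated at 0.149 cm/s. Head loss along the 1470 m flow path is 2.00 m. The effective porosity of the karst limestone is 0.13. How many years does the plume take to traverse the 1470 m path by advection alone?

Convert K: 0.149 cm/s × 864 = 128.7 m/day.
Hydraulic gradient i = Δh / L = 2.00 / 1470 = 0.001361.
Darcy flux q = K · i = 128.7 × 0.001361 = 0.1752 m/day.
Seepage velocity v = q / n_e = 0.1752 / 0.13 = 1.347 m/day.
Travel time t = L / v = 1470 / 1.347 = 1091 days = 2.987 years.

2.99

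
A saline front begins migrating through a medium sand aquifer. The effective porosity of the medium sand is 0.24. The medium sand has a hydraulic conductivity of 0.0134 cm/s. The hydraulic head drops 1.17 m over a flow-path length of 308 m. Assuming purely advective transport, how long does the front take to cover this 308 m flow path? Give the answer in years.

4.60

Convert K: 0.0134 cm/s × 864 = 11.58 m/day.
Hydraulic gradient i = Δh / L = 1.17 / 308 = 0.003799.
Darcy flux q = K · i = 11.58 × 0.003799 = 0.04398 m/day.
Seepage velocity v = q / n_e = 0.04398 / 0.24 = 0.1832 m/day.
Travel time t = L / v = 308 / 0.1832 = 1681 days = 4.602 years.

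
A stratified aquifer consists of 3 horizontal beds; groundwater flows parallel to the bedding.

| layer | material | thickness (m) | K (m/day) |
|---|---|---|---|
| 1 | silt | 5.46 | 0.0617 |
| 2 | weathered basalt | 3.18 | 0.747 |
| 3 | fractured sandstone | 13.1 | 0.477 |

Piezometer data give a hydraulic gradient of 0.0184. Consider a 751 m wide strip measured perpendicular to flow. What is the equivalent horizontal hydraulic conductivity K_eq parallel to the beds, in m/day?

0.412

Flow is parallel to layering, so each bed carries its own Darcy discharge and the transmissivities add.
Σ(K_i·b_i) = 0.0617×5.46 + 0.747×3.18 + 0.477×13.1 = 8.961 m²/day.
Total thickness b = 21.74 m, so K_eq = Σ(K_i·b_i)/b = 0.4122 m/day.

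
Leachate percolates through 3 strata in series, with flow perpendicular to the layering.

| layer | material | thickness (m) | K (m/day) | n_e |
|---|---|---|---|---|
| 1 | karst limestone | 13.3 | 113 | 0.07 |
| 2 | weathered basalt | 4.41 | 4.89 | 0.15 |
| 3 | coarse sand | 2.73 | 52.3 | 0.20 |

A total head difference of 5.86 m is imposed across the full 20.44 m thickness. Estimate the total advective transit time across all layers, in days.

0.391

With flow normal to the layers, continuity requires the same specific discharge q through every layer.
Σ(b_i/K_i) = 13.3/113 + 4.41/4.89 + 2.73/52.3 = 1.072 d.
q = Δh / Σ(b_i/K_i) = 5.86 / 1.072 = 5.468 m/day.
In each layer the seepage velocity is v_i = q/n_i, so the layer transit time is t_i = b_i·n_i / q:
  layer 1 (karst limestone): t_1 = 13.3 × 0.07 / 5.468 = 0.1703 d
  layer 2 (weathered basalt): t_2 = 4.41 × 0.15 / 5.468 = 0.1210 d
  layer 3 (coarse sand): t_3 = 2.73 × 0.20 / 5.468 = 0.09986 d
Total t = Σ t_i = 0.3911 days.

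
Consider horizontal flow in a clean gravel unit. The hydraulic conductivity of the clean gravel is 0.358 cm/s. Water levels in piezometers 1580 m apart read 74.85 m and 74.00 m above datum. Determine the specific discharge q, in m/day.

Convert K: 0.358 cm/s × 864 = 309.3 m/day.
Hydraulic gradient i = (74.85 − 74.00) / 1580 = 0.85 / 1580 = 0.0005380.
Specific discharge q = K · i = 309.3 × 0.0005380 = 0.1664 m/day.

0.166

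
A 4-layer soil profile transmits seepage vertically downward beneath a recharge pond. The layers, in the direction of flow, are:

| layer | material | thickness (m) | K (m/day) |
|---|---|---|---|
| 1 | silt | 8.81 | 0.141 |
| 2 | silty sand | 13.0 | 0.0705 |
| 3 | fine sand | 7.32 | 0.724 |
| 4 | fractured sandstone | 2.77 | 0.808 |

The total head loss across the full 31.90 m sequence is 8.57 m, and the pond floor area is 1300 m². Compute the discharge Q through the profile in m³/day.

Flow is perpendicular to layering, so the layers act in series and the equivalent K is the thickness-weighted harmonic mean.
Total thickness L = 8.81 + 13.0 + 7.32 + 2.77 = 31.90 m.
Σ(b_i/K_i) = 8.81/0.141 + 13.0/0.0705 + 7.32/0.724 + 2.77/0.808 = 260.4 d.
K_eq = L / Σ(b_i/K_i) = 31.90 / 260.4 = 0.1225 m/day.
Q = K_eq · A · (Δh/L) = 0.1225 × 1300 × (8.57/31.90) = 42.78 m³/day.

42.8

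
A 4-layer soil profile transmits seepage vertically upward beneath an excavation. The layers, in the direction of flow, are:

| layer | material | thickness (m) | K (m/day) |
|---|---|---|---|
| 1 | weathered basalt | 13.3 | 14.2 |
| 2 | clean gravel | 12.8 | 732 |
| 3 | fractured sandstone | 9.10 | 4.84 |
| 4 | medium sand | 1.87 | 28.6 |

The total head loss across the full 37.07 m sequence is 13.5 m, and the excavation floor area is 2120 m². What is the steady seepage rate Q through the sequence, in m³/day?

9870

Flow is perpendicular to layering, so the layers act in series and the equivalent K is the thickness-weighted harmonic mean.
Total thickness L = 13.3 + 12.8 + 9.10 + 1.87 = 37.07 m.
Σ(b_i/K_i) = 13.3/14.2 + 12.8/732 + 9.10/4.84 + 1.87/28.6 = 2.900 d.
K_eq = L / Σ(b_i/K_i) = 37.07 / 2.900 = 12.78 m/day.
Q = K_eq · A · (Δh/L) = 12.78 × 2120 × (13.5/37.07) = 9870 m³/day.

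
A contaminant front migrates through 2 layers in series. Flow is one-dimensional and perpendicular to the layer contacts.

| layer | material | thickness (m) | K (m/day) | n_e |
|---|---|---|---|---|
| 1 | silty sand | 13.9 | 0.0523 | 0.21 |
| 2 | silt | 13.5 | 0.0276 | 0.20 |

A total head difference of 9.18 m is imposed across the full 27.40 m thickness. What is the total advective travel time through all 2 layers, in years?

1.27

With flow normal to the layers, continuity requires the same specific discharge q through every layer.
Σ(b_i/K_i) = 13.9/0.0523 + 13.5/0.0276 = 754.9 d.
q = Δh / Σ(b_i/K_i) = 9.18 / 754.9 = 0.01216 m/day.
In each layer the seepage velocity is v_i = q/n_i, so the layer transit time is t_i = b_i·n_i / q:
  layer 1 (silty sand): t_1 = 13.9 × 0.21 / 0.01216 = 240.0 d
  layer 2 (silt): t_2 = 13.5 × 0.20 / 0.01216 = 222.0 d
Total t = Σ t_i = 462.1 days = 1.265 years.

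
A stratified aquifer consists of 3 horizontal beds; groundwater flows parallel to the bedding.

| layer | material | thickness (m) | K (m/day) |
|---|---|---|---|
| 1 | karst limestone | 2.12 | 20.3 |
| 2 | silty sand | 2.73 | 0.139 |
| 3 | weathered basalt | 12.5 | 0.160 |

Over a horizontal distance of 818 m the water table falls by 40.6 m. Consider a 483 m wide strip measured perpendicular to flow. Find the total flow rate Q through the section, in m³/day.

Flow is parallel to layering, so each bed carries its own Darcy discharge and the transmissivities add.
Σ(K_i·b_i) = 20.3×2.12 + 0.139×2.73 + 0.160×12.5 = 45.42 m²/day.
Hydraulic gradient i = Δh / L = 40.6 / 818 = 0.04963.
Q = Σ(K_i·b_i) · W · i = 45.42 × 483 × 0.04963 = 1089 m³/day.

1090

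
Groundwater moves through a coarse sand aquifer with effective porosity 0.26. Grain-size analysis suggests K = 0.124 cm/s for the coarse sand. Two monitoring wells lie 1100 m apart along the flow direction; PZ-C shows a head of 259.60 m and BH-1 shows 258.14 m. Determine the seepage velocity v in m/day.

Convert K: 0.124 cm/s × 864 = 107.1 m/day.
Hydraulic gradient i = (259.60 − 258.14) / 1100 = 1.46 / 1100 = 0.001327.
Darcy flux q = K · i = 107.1 × 0.001327 = 0.1422 m/day.
Seepage velocity v = q / n_e = 0.1422 / 0.26 = 0.5469 m/day.

0.547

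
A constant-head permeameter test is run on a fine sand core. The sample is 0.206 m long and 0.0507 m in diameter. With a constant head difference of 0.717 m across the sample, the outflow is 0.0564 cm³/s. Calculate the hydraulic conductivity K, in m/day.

Cross-sectional area A = π·(d/2)² = π × (0.0507/2)² = 0.002019 m².
Convert discharge: 0.0564 cm³/s = 5.640e-08 m³/s.
Darcy's law rearranged: K = Q·L / (A·Δh) = 5.640e-08 × 0.206 / (0.002019 × 0.717) = 8.026e-06 m/s = 0.6935 m/day.

0.693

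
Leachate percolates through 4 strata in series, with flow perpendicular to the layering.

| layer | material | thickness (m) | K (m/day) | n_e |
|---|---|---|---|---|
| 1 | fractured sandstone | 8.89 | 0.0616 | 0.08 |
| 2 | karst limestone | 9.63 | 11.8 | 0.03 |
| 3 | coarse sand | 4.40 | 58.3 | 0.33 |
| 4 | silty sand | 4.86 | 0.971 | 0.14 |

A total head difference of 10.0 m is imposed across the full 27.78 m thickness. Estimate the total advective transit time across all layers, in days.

47.1

With flow normal to the layers, continuity requires the same specific discharge q through every layer.
Σ(b_i/K_i) = 8.89/0.0616 + 9.63/11.8 + 4.40/58.3 + 4.86/0.971 = 150.2 d.
q = Δh / Σ(b_i/K_i) = 10.0 / 150.2 = 0.06657 m/day.
In each layer the seepage velocity is v_i = q/n_i, so the layer transit time is t_i = b_i·n_i / q:
  layer 1 (fractured sandstone): t_1 = 8.89 × 0.08 / 0.06657 = 10.68 d
  layer 2 (karst limestone): t_2 = 9.63 × 0.03 / 0.06657 = 4.340 d
  layer 3 (coarse sand): t_3 = 4.40 × 0.33 / 0.06657 = 21.81 d
  layer 4 (silty sand): t_4 = 4.86 × 0.14 / 0.06657 = 10.22 d
Total t = Σ t_i = 47.05 days.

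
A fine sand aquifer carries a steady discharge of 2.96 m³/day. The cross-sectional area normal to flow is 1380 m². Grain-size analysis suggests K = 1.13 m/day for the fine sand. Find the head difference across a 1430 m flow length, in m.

2.71

From Q = K·A·i, i = Q / (K·A) = 2.96 / (1.130 × 1380) = 0.001898.
Head loss Δh = i · L = 0.001898 × 1430 = 2.714 m.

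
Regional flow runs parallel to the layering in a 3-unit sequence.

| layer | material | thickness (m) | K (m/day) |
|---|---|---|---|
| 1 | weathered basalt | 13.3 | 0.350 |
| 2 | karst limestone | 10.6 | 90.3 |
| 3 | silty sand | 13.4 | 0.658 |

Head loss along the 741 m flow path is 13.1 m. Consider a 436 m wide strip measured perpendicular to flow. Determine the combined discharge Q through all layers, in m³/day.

7480

Flow is parallel to layering, so each bed carries its own Darcy discharge and the transmissivities add.
Σ(K_i·b_i) = 0.350×13.3 + 90.3×10.6 + 0.658×13.4 = 970.7 m²/day.
Hydraulic gradient i = Δh / L = 13.1 / 741 = 0.01768.
Q = Σ(K_i·b_i) · W · i = 970.7 × 436 × 0.01768 = 7482 m³/day.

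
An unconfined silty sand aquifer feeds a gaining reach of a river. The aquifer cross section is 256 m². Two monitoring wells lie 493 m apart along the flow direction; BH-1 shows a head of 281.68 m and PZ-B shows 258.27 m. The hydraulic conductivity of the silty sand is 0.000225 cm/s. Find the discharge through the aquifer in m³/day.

2.36

Convert K: 0.000225 cm/s × 864 = 0.1944 m/day.
Hydraulic gradient i = (281.68 − 258.27) / 493 = 23.41 / 493 = 0.04748.
Darcy's law: Q = K · A · i = 0.1944 × 256.0 × 0.04748 = 2.363 m³/day.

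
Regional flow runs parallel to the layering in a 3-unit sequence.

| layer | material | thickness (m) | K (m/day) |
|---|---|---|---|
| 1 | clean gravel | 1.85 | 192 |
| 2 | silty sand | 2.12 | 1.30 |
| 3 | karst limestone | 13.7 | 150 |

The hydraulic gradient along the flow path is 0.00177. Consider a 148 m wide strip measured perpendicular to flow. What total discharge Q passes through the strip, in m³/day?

Flow is parallel to layering, so each bed carries its own Darcy discharge and the transmissivities add.
Σ(K_i·b_i) = 192×1.85 + 1.30×2.12 + 150×13.7 = 2413 m²/day.
Hydraulic gradient i = 0.00177.
Q = Σ(K_i·b_i) · W · i = 2413 × 148 × 0.001770 = 632.1 m³/day.

632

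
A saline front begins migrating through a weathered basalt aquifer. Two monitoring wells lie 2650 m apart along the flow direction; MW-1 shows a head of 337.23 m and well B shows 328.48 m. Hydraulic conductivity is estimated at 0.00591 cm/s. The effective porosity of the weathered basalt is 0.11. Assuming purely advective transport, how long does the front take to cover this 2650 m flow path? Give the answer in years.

Convert K: 0.00591 cm/s × 864 = 5.106 m/day.
Hydraulic gradient i = (337.23 − 328.48) / 2650 = 8.75 / 2650 = 0.003302.
Darcy flux q = K · i = 5.106 × 0.003302 = 0.01686 m/day.
Seepage velocity v = q / n_e = 0.01686 / 0.11 = 0.1533 m/day.
Travel time t = L / v = 2650 / 0.1533 = 17289 days = 47.34 years.

47.3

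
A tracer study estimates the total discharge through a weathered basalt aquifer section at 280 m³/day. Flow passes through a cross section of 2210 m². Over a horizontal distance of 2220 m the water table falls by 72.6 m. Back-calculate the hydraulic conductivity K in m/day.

3.87

Hydraulic gradient i = Δh / L = 72.6 / 2220 = 0.03270.
From Q = K·A·i, K = Q / (A·i) = 280 / (2210 × 0.03270) = 3.874 m/day.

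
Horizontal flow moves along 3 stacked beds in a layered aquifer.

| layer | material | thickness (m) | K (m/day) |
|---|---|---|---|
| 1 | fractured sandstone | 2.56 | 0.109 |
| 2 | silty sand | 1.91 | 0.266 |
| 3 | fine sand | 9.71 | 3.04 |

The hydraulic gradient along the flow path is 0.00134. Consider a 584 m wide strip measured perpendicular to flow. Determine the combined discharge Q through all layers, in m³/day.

23.7

Flow is parallel to layering, so each bed carries its own Darcy discharge and the transmissivities add.
Σ(K_i·b_i) = 0.109×2.56 + 0.266×1.91 + 3.04×9.71 = 30.31 m²/day.
Hydraulic gradient i = 0.00134.
Q = Σ(K_i·b_i) · W · i = 30.31 × 584 × 0.001340 = 23.72 m³/day.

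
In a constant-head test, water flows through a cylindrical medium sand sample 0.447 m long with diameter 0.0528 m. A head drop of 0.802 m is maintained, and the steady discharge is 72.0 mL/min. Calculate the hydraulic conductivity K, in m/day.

26.4

Cross-sectional area A = π·(d/2)² = π × (0.0528/2)² = 0.002190 m².
Convert discharge: 72.0 mL/min = 1.200e-06 m³/s.
Darcy's law rearranged: K = Q·L / (A·Δh) = 1.200e-06 × 0.447 / (0.002190 × 0.802) = 0.0003055 m/s = 26.39 m/day.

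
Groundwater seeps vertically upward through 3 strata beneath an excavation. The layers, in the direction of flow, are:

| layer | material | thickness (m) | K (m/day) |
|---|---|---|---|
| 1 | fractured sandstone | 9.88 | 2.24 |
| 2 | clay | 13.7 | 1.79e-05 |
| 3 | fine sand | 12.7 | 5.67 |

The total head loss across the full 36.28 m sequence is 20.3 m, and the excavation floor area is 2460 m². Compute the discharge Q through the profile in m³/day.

0.0652

Flow is perpendicular to layering, so the layers act in series and the equivalent K is the thickness-weighted harmonic mean.
Total thickness L = 9.88 + 13.7 + 12.7 = 36.28 m.
Σ(b_i/K_i) = 9.88/2.24 + 13.7/1.79e-05 + 12.7/5.67 = 7.654e+05 d.
K_eq = L / Σ(b_i/K_i) = 36.28 / 7.654e+05 = 4.740e-05 m/day.
Q = K_eq · A · (Δh/L) = 4.740e-05 × 2460 × (20.3/36.28) = 0.06525 m³/day.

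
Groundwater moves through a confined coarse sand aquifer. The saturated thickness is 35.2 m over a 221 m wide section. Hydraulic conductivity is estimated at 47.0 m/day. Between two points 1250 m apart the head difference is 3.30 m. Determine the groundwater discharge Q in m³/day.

Cross-sectional area A = 221 × 35.2 = 7779 m².
Hydraulic gradient i = Δh / L = 3.30 / 1250 = 0.002640.
Darcy's law: Q = K · A · i = 47.00 × 7779 × 0.002640 = 965.2 m³/day.

965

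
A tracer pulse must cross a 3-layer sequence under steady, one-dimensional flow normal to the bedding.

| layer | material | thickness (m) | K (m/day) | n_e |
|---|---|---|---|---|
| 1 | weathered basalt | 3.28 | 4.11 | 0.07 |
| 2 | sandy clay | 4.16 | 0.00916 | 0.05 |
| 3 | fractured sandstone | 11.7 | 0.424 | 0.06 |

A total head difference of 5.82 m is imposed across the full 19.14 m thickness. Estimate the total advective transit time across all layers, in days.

94.5

With flow normal to the layers, continuity requires the same specific discharge q through every layer.
Σ(b_i/K_i) = 3.28/4.11 + 4.16/0.00916 + 11.7/0.424 = 482.5 d.
q = Δh / Σ(b_i/K_i) = 5.82 / 482.5 = 0.01206 m/day.
In each layer the seepage velocity is v_i = q/n_i, so the layer transit time is t_i = b_i·n_i / q:
  layer 1 (weathered basalt): t_1 = 3.28 × 0.07 / 0.01206 = 19.04 d
  layer 2 (sandy clay): t_2 = 4.16 × 0.05 / 0.01206 = 17.25 d
  layer 3 (fractured sandstone): t_3 = 11.7 × 0.06 / 0.01206 = 58.20 d
Total t = Σ t_i = 94.49 days.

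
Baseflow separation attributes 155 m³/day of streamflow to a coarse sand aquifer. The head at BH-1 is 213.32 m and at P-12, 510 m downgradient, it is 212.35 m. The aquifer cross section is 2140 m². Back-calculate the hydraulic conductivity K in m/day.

Hydraulic gradient i = (213.32 − 212.35) / 510 = 0.97 / 510 = 0.001902.
From Q = K·A·i, K = Q / (A·i) = 155 / (2140 × 0.001902) = 38.08 m/day.

38.1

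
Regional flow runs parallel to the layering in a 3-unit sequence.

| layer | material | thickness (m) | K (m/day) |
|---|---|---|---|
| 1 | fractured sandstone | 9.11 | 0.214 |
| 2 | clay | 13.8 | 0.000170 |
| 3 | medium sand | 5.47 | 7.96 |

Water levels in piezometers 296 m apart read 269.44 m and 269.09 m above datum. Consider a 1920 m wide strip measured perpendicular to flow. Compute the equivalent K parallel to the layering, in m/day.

Flow is parallel to layering, so each bed carries its own Darcy discharge and the transmissivities add.
Σ(K_i·b_i) = 0.214×9.11 + 0.000170×13.8 + 7.96×5.47 = 45.49 m²/day.
Total thickness b = 28.38 m, so K_eq = Σ(K_i·b_i)/b = 1.603 m/day.

1.60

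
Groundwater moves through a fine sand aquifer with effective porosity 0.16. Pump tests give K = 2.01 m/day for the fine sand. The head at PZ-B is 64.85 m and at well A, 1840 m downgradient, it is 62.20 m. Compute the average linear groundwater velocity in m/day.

0.0181

Hydraulic gradient i = (64.85 − 62.20) / 1840 = 2.65 / 1840 = 0.001440.
Darcy flux q = K · i = 2.010 × 0.001440 = 0.002895 m/day.
Seepage velocity v = q / n_e = 0.002895 / 0.16 = 0.01809 m/day.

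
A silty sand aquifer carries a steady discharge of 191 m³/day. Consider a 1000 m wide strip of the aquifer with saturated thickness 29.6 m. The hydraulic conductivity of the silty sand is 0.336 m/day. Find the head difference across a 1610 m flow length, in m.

Cross-sectional area A = 1000 × 29.6 = 29600 m².
From Q = K·A·i, i = Q / (K·A) = 191 / (0.3360 × 29600) = 0.01920.
Head loss Δh = i · L = 0.01920 × 1610 = 30.92 m.

30.9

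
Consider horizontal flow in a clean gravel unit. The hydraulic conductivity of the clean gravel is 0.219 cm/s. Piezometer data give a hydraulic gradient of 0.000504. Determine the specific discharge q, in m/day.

0.0954

Convert K: 0.219 cm/s × 864 = 189.2 m/day.
Hydraulic gradient i = 0.000504.
Specific discharge q = K · i = 189.2 × 0.0005040 = 0.09536 m/day.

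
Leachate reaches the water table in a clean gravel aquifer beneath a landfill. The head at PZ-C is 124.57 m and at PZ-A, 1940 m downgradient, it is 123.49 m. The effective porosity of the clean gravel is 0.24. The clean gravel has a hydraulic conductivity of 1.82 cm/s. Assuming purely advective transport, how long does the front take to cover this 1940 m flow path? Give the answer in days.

532

Convert K: 1.82 cm/s × 864 = 1572 m/day.
Hydraulic gradient i = (124.57 − 123.49) / 1940 = 1.08 / 1940 = 0.0005567.
Darcy flux q = K · i = 1572 × 0.0005567 = 0.8754 m/day.
Seepage velocity v = q / n_e = 0.8754 / 0.24 = 3.648 m/day.
Travel time t = L / v = 1940 / 3.648 = 531.9 days.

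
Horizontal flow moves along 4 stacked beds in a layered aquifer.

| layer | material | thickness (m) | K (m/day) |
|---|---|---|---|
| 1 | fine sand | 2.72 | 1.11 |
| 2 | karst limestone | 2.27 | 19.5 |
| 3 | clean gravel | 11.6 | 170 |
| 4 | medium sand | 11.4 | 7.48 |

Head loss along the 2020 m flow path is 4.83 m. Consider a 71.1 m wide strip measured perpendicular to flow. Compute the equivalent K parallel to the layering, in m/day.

Flow is parallel to layering, so each bed carries its own Darcy discharge and the transmissivities add.
Σ(K_i·b_i) = 1.11×2.72 + 19.5×2.27 + 170×11.6 + 7.48×11.4 = 2105 m²/day.
Total thickness b = 27.99 m, so K_eq = Σ(K_i·b_i)/b = 75.19 m/day.

75.2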